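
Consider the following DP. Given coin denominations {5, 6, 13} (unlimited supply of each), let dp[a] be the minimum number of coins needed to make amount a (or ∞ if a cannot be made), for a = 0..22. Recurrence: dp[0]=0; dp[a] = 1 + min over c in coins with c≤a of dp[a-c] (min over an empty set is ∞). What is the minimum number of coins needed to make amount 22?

4

 a  0  1  2  3  4  5  6  7  8  9 10 11 12 13 14 15 16 17 18 19 20 21 22
dp  0  -  -  -  -  1  1  -  -  -  2  2  2  1  -  3  3  3  2  2  4  4  4
(- denotes ∞ / unreachable)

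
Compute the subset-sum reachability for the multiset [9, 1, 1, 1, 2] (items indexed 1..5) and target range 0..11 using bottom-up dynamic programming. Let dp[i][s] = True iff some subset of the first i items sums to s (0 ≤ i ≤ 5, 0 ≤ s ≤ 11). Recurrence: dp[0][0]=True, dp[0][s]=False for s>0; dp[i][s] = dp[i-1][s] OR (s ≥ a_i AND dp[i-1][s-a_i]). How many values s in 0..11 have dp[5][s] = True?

9

i\s   0   1   2   3   4   5   6   7   8   9  10  11
  0   T   F   F   F   F   F   F   F   F   F   F   F
  1   T   F   F   F   F   F   F   F   F   T   F   F
  2   T   T   F   F   F   F   F   F   F   T   T   F
  3   T   T   T   F   F   F   F   F   F   T   T   T
  4   T   T   T   T   F   F   F   F   F   T   T   T
  5   T   T   T   T   T   T   F   F   F   T   T   T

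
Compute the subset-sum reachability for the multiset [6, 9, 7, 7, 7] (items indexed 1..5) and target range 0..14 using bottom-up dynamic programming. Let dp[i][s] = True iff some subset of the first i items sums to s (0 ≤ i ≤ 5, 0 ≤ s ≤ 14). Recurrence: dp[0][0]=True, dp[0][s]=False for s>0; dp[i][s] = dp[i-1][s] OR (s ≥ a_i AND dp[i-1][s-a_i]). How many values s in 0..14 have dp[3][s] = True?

5

i\s   0   1   2   3   4   5   6   7   8   9  10  11  12  13  14
  0   T   F   F   F   F   F   F   F   F   F   F   F   F   F   F
  1   T   F   F   F   F   F   T   F   F   F   F   F   F   F   F
  2   T   F   F   F   F   F   T   F   F   T   F   F   F   F   F
  3   T   F   F   F   F   F   T   T   F   T   F   F   F   T   F
  4   T   F   F   F   F   F   T   T   F   T   F   F   F   T   T
  5   T   F   F   F   F   F   T   T   F   T   F   F   F   T   T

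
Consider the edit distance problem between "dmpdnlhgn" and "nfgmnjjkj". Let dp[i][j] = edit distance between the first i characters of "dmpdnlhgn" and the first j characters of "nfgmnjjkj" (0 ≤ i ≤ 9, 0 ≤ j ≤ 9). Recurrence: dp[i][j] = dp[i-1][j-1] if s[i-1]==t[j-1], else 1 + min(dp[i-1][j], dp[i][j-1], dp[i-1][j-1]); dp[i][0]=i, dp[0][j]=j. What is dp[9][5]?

   ''  n  f  g  m  n  j  j  k  j
''  0  1  2  3  4  5  6  7  8  9
 d  1  1  2  3  4  5  6  7  8  9
 m  2  2  2  3  3  4  5  6  7  8
 p  3  3  3  3  4  4  5  6  7  8
 d  4  4  4  4  4  5  5  6  7  8
 n  5  4  5  5  5  4  5  6  7  8
 l  6  5  5  6  6  5  5  6  7  8
 h  7  6  6  6  7  6  6  6  7  8
 g  8  7  7  6  7  7  7  7  7  8
 n  9  8  8  7  7  7  8  8  8  8

7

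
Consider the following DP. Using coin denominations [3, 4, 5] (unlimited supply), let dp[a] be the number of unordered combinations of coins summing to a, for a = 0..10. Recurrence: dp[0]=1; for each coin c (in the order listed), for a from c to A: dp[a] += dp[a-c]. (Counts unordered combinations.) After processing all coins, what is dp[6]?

1

after  coin     0     1     2     3     4     5     6     7     8     9    10
          3     1     0     0     1     0     0     1     0     0     1     0
          4     1     0     0     1     1     0     1     1     1     1     1
          5     1     0     0     1     1     1     1     1     2     2     2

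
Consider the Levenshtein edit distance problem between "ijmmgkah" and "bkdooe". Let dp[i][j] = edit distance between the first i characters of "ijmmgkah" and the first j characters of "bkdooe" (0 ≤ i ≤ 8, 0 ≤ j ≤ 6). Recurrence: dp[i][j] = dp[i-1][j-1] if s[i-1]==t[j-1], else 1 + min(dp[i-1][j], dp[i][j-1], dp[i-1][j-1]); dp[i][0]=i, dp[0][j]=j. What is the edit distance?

8

   ''  b  k  d  o  o  e
''  0  1  2  3  4  5  6
 i  1  1  2  3  4  5  6
 j  2  2  2  3  4  5  6
 m  3  3  3  3  4  5  6
 m  4  4  4  4  4  5  6
 g  5  5  5  5  5  5  6
 k  6  6  5  6  6  6  6
 a  7  7  6  6  7  7  7
 h  8  8  7  7  7  8  8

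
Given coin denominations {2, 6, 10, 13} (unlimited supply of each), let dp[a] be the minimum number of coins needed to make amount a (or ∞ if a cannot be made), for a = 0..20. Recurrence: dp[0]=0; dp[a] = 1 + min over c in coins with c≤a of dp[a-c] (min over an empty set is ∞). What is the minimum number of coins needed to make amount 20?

2

 a  0  1  2  3  4  5  6  7  8  9 10 11 12 13 14 15 16 17 18 19 20
dp  0  -  1  -  2  -  1  -  2  -  1  -  2  1  3  2  2  3  3  2  2
(- denotes ∞ / unreachable)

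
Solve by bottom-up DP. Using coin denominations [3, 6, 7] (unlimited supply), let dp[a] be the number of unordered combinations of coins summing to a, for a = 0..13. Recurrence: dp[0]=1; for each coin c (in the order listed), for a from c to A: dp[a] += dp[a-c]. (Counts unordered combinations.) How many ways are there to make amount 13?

2

after  coin     0     1     2     3     4     5     6     7     8     9    10    11    12    13
          3     1     0     0     1     0     0     1     0     0     1     0     0     1     0
          6     1     0     0     1     0     0     2     0     0     2     0     0     3     0
          7     1     0     0     1     0     0     2     1     0     2     1     0     3     2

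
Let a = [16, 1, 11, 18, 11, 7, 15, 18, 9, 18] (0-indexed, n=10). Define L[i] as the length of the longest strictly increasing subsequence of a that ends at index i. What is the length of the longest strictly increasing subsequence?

4

   i    0    1    2    3    4    5    6    7    8    9
a[i]   16    1   11   18   11    7   15   18    9   18
L[i]    1    1    2    3    2    2    3    4    3    4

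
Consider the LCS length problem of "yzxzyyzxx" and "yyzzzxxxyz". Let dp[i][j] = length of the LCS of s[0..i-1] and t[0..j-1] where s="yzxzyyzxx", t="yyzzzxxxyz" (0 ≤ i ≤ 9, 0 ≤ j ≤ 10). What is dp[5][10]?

   ''  y  y  z  z  z  x  x  x  y  z
''  0  0  0  0  0  0  0  0  0  0  0
 y  0  1  1  1  1  1  1  1  1  1  1
 z  0  1  1  2  2  2  2  2  2  2  2
 x  0  1  1  2  2  2  3  3  3  3  3
 z  0  1  1  2  3  3  3  3  3  3  4
 y  0  1  2  2  3  3  3  3  3  4  4
 y  0  1  2  2  3  3  3  3  3  4  4
 z  0  1  2  3  3  4  4  4  4  4  5
 x  0  1  2  3  3  4  5  5  5  5  5
 x  0  1  2  3  3  4  5  6  6  6  6

4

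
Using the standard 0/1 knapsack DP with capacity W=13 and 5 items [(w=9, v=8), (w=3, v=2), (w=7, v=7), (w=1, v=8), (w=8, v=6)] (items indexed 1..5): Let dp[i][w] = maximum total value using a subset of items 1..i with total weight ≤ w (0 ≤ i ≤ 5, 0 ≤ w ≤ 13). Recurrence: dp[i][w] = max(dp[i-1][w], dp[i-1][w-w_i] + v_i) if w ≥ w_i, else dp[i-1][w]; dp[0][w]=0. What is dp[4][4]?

i\w   0   1   2   3   4   5   6   7   8   9  10  11  12  13
  0   0   0   0   0   0   0   0   0   0   0   0   0   0   0
  1   0   0   0   0   0   0   0   0   0   8   8   8   8   8
  2   0   0   0   2   2   2   2   2   2   8   8   8  10  10
  3   0   0   0   2   2   2   2   7   7   8   9   9  10  10
  4   0   8   8   8  10  10  10  10  15  15  16  17  17  18
  5   0   8   8   8  10  10  10  10  15  15  16  17  17  18

10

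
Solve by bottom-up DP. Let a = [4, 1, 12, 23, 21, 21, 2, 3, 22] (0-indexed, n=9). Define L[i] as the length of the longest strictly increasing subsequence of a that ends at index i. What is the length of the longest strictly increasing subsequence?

   i    0    1    2    3    4    5    6    7    8
a[i]    4    1   12   23   21   21    2    3   22
L[i]    1    1    2    3    3    3    2    3    4

4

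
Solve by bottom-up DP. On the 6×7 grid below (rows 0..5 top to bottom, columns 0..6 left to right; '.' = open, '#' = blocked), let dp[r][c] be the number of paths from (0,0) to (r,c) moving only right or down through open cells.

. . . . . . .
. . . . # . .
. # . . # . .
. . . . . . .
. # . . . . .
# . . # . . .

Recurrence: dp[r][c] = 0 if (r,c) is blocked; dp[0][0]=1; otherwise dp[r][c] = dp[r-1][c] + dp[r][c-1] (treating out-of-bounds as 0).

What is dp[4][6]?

53

r\c   0   1   2   3   4   5   6
  0   1   1   1   1   1   1   1
  1   1   2   3   4   0   1   2
  2   1   0   3   7   0   1   3
  3   1   1   4  11  11  12  15
  4   1   0   4  15  26  38  53
  5   0   0   4   0  26  64 117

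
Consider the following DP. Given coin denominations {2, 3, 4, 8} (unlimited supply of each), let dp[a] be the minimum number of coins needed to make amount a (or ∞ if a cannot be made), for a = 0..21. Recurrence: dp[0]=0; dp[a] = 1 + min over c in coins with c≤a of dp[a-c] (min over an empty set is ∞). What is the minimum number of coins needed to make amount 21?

 a  0  1  2  3  4  5  6  7  8  9 10 11 12 13 14 15 16 17 18 19 20 21
dp  0  -  1  1  1  2  2  2  1  3  2  2  2  3  3  3  2  4  3  3  3  4
(- denotes ∞ / unreachable)

4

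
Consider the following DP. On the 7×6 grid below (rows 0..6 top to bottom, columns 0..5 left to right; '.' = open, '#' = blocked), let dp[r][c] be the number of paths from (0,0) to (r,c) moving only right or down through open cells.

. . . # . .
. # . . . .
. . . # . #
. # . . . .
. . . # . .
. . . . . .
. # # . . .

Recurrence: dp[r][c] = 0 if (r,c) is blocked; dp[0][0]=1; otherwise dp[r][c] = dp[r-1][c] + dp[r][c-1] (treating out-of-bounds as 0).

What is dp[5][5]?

r\c   0   1   2   3   4   5
  0   1   1   1   0   0   0
  1   1   0   1   1   1   1
  2   1   1   2   0   1   0
  3   1   0   2   2   3   3
  4   1   1   3   0   3   6
  5   1   2   5   5   8  14
  6   1   0   0   5  13  27

14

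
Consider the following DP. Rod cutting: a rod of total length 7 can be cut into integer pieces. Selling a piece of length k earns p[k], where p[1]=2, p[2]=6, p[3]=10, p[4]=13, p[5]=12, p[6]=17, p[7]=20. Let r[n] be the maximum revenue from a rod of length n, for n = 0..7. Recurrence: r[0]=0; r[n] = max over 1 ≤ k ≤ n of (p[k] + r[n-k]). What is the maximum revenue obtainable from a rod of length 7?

   n    0    1    2    3    4    5    6    7
r[n]    0    2    6   10   13   16   20   23

23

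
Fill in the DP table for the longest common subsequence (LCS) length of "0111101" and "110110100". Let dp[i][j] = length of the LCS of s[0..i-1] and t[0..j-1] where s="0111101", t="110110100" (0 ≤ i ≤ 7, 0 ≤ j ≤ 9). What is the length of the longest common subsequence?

6

   ''  1  1  0  1  1  0  1  0  0
''  0  0  0  0  0  0  0  0  0  0
 0  0  0  0  1  1  1  1  1  1  1
 1  0  1  1  1  2  2  2  2  2  2
 1  0  1  2  2  2  3  3  3  3  3
 1  0  1  2  2  3  3  3  4  4  4
 1  0  1  2  2  3  4  4  4  4  4
 0  0  1  2  3  3  4  5  5  5  5
 1  0  1  2  3  4  4  5  6  6  6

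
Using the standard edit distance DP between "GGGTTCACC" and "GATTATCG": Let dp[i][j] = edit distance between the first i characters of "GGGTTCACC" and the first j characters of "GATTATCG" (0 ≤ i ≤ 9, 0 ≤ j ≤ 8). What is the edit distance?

5

   ''  G  A  T  T  A  T  C  G
''  0  1  2  3  4  5  6  7  8
 G  1  0  1  2  3  4  5  6  7
 G  2  1  1  2  3  4  5  6  6
 G  3  2  2  2  3  4  5  6  6
 T  4  3  3  2  2  3  4  5  6
 T  5  4  4  3  2  3  3  4  5
 C  6  5  5  4  3  3  4  3  4
 A  7  6  5  5  4  3  4  4  4
 C  8  7  6  6  5  4  4  4  5
 C  9  8  7  7  6  5  5  4  5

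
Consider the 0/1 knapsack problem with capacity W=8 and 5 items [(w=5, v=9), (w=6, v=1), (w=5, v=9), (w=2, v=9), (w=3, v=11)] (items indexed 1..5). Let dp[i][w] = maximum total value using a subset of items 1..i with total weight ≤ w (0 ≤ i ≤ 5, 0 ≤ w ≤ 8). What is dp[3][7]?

9

i\w   0   1   2   3   4   5   6   7   8
  0   0   0   0   0   0   0   0   0   0
  1   0   0   0   0   0   9   9   9   9
  2   0   0   0   0   0   9   9   9   9
  3   0   0   0   0   0   9   9   9   9
  4   0   0   9   9   9   9   9  18  18
  5   0   0   9  11  11  20  20  20  20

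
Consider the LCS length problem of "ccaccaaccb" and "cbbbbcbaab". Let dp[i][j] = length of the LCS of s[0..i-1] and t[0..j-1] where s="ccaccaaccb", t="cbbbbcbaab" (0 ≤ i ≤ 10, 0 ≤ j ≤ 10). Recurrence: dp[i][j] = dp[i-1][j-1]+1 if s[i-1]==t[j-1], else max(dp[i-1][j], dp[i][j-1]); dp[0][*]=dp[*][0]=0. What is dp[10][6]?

2

   ''  c  b  b  b  b  c  b  a  a  b
''  0  0  0  0  0  0  0  0  0  0  0
 c  0  1  1  1  1  1  1  1  1  1  1
 c  0  1  1  1  1  1  2  2  2  2  2
 a  0  1  1  1  1  1  2  2  3  3  3
 c  0  1  1  1  1  1  2  2  3  3  3
 c  0  1  1  1  1  1  2  2  3  3  3
 a  0  1  1  1  1  1  2  2  3  4  4
 a  0  1  1  1  1  1  2  2  3  4  4
 c  0  1  1  1  1  1  2  2  3  4  4
 c  0  1  1  1  1  1  2  2  3  4  4
 b  0  1  2  2  2  2  2  3  3  4  5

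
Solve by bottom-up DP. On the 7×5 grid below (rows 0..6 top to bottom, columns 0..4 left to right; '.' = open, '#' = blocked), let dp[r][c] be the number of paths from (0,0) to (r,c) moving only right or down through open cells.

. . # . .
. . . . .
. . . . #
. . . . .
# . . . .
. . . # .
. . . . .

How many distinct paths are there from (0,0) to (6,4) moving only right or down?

66

r\c   0   1   2   3   4
  0   1   1   0   0   0
  1   1   2   2   2   2
  2   1   3   5   7   0
  3   1   4   9  16  16
  4   0   4  13  29  45
  5   0   4  17   0  45
  6   0   4  21  21  66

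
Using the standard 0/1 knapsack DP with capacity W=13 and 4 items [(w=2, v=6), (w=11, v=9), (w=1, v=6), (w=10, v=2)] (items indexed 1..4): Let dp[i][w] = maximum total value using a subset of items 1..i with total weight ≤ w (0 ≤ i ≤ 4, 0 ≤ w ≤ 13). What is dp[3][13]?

i\w   0   1   2   3   4   5   6   7   8   9  10  11  12  13
  0   0   0   0   0   0   0   0   0   0   0   0   0   0   0
  1   0   0   6   6   6   6   6   6   6   6   6   6   6   6
  2   0   0   6   6   6   6   6   6   6   6   6   9   9  15
  3   0   6   6  12  12  12  12  12  12  12  12  12  15  15
  4   0   6   6  12  12  12  12  12  12  12  12  12  15  15

15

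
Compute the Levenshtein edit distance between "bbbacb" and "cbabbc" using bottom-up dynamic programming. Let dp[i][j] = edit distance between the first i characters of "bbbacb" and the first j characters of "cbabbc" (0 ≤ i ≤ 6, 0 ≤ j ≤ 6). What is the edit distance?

4

   ''  c  b  a  b  b  c
''  0  1  2  3  4  5  6
 b  1  1  1  2  3  4  5
 b  2  2  1  2  2  3  4
 b  3  3  2  2  2  2  3
 a  4  4  3  2  3  3  3
 c  5  4  4  3  3  4  3
 b  6  5  4  4  3  3  4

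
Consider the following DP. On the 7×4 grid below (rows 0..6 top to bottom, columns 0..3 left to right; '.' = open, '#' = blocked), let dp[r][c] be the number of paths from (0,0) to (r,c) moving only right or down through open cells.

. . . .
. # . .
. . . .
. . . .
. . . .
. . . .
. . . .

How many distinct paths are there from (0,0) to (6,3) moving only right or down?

42

r\c   0   1   2   3
  0   1   1   1   1
  1   1   0   1   2
  2   1   1   2   4
  3   1   2   4   8
  4   1   3   7  15
  5   1   4  11  26
  6   1   5  16  42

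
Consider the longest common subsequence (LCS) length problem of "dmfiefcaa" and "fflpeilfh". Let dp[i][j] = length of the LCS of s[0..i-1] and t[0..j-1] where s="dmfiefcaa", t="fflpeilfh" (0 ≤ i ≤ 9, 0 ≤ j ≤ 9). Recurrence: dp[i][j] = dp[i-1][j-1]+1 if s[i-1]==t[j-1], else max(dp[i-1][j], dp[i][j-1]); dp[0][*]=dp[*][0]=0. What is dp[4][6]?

2

   ''  f  f  l  p  e  i  l  f  h
''  0  0  0  0  0  0  0  0  0  0
 d  0  0  0  0  0  0  0  0  0  0
 m  0  0  0  0  0  0  0  0  0  0
 f  0  1  1  1  1  1  1  1  1  1
 i  0  1  1  1  1  1  2  2  2  2
 e  0  1  1  1  1  2  2  2  2  2
 f  0  1  2  2  2  2  2  2  3  3
 c  0  1  2  2  2  2  2  2  3  3
 a  0  1  2  2  2  2  2  2  3  3
 a  0  1  2  2  2  2  2  2  3  3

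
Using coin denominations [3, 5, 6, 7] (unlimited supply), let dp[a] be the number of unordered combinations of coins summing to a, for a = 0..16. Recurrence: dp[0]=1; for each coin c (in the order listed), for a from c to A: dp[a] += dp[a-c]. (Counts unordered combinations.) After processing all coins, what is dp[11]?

2

after  coin     0     1     2     3     4     5     6     7     8     9    10    11    12    13    14    15    16
          3     1     0     0     1     0     0     1     0     0     1     0     0     1     0     0     1     0
          5     1     0     0     1     0     1     1     0     1     1     1     1     1     1     1     2     1
          6     1     0     0     1     0     1     2     0     1     2     1     2     3     1     2     4     2
          7     1     0     0     1     0     1     2     1     1     2     2     2     4     3     3     5     4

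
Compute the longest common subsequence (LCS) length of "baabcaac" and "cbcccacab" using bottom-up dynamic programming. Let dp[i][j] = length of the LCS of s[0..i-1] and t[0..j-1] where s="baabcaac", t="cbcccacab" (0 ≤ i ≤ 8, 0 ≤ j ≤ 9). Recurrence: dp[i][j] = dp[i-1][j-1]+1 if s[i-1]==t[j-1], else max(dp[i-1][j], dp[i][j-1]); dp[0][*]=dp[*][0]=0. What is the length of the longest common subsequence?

   ''  c  b  c  c  c  a  c  a  b
''  0  0  0  0  0  0  0  0  0  0
 b  0  0  1  1  1  1  1  1  1  1
 a  0  0  1  1  1  1  2  2  2  2
 a  0  0  1  1  1  1  2  2  3  3
 b  0  0  1  1  1  1  2  2  3  4
 c  0  1  1  2  2  2  2  3  3  4
 a  0  1  1  2  2  2  3  3  4  4
 a  0  1  1  2  2  2  3  3  4  4
 c  0  1  1  2  3  3  3  4  4  4

4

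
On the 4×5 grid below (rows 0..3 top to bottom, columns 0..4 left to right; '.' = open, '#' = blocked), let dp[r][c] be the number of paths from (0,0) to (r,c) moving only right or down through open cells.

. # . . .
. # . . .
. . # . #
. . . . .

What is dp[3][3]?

r\c   0   1   2   3   4
  0   1   0   0   0   0
  1   1   0   0   0   0
  2   1   1   0   0   0
  3   1   2   2   2   2

2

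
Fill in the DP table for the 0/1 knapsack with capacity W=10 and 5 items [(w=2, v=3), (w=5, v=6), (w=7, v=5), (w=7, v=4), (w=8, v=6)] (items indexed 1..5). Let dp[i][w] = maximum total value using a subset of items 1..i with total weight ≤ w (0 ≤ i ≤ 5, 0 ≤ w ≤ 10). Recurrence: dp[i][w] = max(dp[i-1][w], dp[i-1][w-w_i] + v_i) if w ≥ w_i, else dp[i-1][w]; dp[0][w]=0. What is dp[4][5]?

6

i\w   0   1   2   3   4   5   6   7   8   9  10
  0   0   0   0   0   0   0   0   0   0   0   0
  1   0   0   3   3   3   3   3   3   3   3   3
  2   0   0   3   3   3   6   6   9   9   9   9
  3   0   0   3   3   3   6   6   9   9   9   9
  4   0   0   3   3   3   6   6   9   9   9   9
  5   0   0   3   3   3   6   6   9   9   9   9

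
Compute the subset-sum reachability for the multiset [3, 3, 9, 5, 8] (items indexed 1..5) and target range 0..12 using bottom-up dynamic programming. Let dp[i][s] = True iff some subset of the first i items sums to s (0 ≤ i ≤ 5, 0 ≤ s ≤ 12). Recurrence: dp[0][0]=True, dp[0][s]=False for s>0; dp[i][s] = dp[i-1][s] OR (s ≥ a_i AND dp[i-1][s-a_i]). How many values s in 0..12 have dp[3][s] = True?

i\s   0   1   2   3   4   5   6   7   8   9  10  11  12
  0   T   F   F   F   F   F   F   F   F   F   F   F   F
  1   T   F   F   T   F   F   F   F   F   F   F   F   F
  2   T   F   F   T   F   F   T   F   F   F   F   F   F
  3   T   F   F   T   F   F   T   F   F   T   F   F   T
  4   T   F   F   T   F   T   T   F   T   T   F   T   T
  5   T   F   F   T   F   T   T   F   T   T   F   T   T

5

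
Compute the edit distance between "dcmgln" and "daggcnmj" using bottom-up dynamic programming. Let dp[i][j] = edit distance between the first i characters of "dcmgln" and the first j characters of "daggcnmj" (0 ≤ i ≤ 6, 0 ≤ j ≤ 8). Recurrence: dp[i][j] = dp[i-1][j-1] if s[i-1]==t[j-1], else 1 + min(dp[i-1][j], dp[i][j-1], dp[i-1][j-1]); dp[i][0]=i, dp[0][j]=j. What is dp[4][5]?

3

   ''  d  a  g  g  c  n  m  j
''  0  1  2  3  4  5  6  7  8
 d  1  0  1  2  3  4  5  6  7
 c  2  1  1  2  3  3  4  5  6
 m  3  2  2  2  3  4  4  4  5
 g  4  3  3  2  2  3  4  5  5
 l  5  4  4  3  3  3  4  5  6
 n  6  5  5  4  4  4  3  4  5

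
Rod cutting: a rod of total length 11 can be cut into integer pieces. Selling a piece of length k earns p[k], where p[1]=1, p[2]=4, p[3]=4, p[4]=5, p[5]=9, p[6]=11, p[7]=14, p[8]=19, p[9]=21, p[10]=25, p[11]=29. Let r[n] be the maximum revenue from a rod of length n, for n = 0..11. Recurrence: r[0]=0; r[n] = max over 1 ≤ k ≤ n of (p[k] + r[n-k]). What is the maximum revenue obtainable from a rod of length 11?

29

   n    0    1    2    3    4    5    6    7    8    9   10   11
r[n]    0    1    4    5    8    9   12   14   19   21   25   29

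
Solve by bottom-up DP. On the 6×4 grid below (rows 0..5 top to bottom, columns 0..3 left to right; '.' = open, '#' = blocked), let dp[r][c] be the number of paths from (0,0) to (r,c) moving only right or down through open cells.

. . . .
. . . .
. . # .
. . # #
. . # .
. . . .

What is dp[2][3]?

4

r\c   0   1   2   3
  0   1   1   1   1
  1   1   2   3   4
  2   1   3   0   4
  3   1   4   0   0
  4   1   5   0   0
  5   1   6   6   6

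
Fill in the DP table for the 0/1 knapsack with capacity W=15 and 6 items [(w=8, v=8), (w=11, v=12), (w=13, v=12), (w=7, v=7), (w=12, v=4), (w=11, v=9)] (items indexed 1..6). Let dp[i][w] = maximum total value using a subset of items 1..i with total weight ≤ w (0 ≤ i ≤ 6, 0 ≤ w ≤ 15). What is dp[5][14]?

i\w   0   1   2   3   4   5   6   7   8   9  10  11  12  13  14  15
  0   0   0   0   0   0   0   0   0   0   0   0   0   0   0   0   0
  1   0   0   0   0   0   0   0   0   8   8   8   8   8   8   8   8
  2   0   0   0   0   0   0   0   0   8   8   8  12  12  12  12  12
  3   0   0   0   0   0   0   0   0   8   8   8  12  12  12  12  12
  4   0   0   0   0   0   0   0   7   8   8   8  12  12  12  12  15
  5   0   0   0   0   0   0   0   7   8   8   8  12  12  12  12  15
  6   0   0   0   0   0   0   0   7   8   8   8  12  12  12  12  15

12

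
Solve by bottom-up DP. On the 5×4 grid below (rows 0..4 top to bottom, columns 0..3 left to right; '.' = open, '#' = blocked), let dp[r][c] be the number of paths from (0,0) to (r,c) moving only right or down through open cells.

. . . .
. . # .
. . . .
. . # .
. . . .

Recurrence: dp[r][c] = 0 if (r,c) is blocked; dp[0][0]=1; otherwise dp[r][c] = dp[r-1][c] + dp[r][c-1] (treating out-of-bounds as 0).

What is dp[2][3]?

4

r\c   0   1   2   3
  0   1   1   1   1
  1   1   2   0   1
  2   1   3   3   4
  3   1   4   0   4
  4   1   5   5   9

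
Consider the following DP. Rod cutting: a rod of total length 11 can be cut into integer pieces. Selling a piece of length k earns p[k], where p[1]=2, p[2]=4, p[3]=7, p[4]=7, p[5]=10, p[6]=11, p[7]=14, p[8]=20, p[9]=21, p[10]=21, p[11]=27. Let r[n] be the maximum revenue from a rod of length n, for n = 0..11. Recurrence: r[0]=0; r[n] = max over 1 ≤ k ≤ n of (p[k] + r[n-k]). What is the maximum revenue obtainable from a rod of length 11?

27

   n    0    1    2    3    4    5    6    7    8    9   10   11
r[n]    0    2    4    7    9   11   14   16   20   22   24   27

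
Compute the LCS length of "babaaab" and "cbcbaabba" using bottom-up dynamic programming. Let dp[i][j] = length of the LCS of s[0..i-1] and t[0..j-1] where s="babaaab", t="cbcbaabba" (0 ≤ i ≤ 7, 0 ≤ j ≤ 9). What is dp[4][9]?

4

   ''  c  b  c  b  a  a  b  b  a
''  0  0  0  0  0  0  0  0  0  0
 b  0  0  1  1  1  1  1  1  1  1
 a  0  0  1  1  1  2  2  2  2  2
 b  0  0  1  1  2  2  2  3  3  3
 a  0  0  1  1  2  3  3  3  3  4
 a  0  0  1  1  2  3  4  4  4  4
 a  0  0  1  1  2  3  4  4  4  5
 b  0  0  1  1  2  3  4  5  5  5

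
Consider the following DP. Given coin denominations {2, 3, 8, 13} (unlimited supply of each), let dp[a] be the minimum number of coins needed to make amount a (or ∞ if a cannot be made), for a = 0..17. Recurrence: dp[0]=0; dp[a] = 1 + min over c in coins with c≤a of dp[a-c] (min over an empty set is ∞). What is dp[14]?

 a  0  1  2  3  4  5  6  7  8  9 10 11 12 13 14 15 16 17
dp  0  -  1  1  2  2  2  3  1  3  2  2  3  1  3  2  2  3
(- denotes ∞ / unreachable)

3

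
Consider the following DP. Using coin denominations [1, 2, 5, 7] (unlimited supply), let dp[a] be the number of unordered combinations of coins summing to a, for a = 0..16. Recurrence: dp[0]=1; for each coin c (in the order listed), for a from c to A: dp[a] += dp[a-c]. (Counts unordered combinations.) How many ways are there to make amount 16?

after  coin     0     1     2     3     4     5     6     7     8     9    10    11    12    13    14    15    16
          1     1     1     1     1     1     1     1     1     1     1     1     1     1     1     1     1     1
          2     1     1     2     2     3     3     4     4     5     5     6     6     7     7     8     8     9
          5     1     1     2     2     3     4     5     6     7     8    10    11    13    14    16    18    20
          7     1     1     2     2     3     4     5     7     8    10    12    14    17    19    23    26    30

30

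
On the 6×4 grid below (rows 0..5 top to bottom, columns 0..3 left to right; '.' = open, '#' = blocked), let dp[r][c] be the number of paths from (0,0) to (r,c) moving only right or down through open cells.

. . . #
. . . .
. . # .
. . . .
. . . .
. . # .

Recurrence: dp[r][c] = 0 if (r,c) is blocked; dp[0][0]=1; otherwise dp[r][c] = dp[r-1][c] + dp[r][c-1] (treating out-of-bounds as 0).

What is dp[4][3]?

16

r\c   0   1   2   3
  0   1   1   1   0
  1   1   2   3   3
  2   1   3   0   3
  3   1   4   4   7
  4   1   5   9  16
  5   1   6   0  16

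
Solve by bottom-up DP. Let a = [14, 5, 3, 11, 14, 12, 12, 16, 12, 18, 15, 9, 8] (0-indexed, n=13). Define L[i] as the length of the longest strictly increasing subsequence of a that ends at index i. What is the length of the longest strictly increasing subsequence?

   i    0    1    2    3    4    5    6    7    8    9   10   11   12
a[i]   14    5    3   11   14   12   12   16   12   18   15    9    8
L[i]    1    1    1    2    3    3    3    4    3    5    4    2    2

5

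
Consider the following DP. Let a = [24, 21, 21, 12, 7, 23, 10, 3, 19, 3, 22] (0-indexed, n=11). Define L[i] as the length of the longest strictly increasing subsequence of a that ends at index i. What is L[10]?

   i    0    1    2    3    4    5    6    7    8    9   10
a[i]   24   21   21   12    7   23   10    3   19    3   22
L[i]    1    1    1    1    1    2    2    1    3    1    4

4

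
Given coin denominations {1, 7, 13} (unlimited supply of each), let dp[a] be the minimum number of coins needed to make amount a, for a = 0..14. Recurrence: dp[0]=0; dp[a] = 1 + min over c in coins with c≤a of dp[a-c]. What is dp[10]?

4

 a  0  1  2  3  4  5  6  7  8  9 10 11 12 13 14
dp  0  1  2  3  4  5  6  1  2  3  4  5  6  1  2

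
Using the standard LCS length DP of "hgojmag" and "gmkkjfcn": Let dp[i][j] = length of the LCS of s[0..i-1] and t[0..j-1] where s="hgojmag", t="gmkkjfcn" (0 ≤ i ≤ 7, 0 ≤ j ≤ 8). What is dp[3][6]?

1

   ''  g  m  k  k  j  f  c  n
''  0  0  0  0  0  0  0  0  0
 h  0  0  0  0  0  0  0  0  0
 g  0  1  1  1  1  1  1  1  1
 o  0  1  1  1  1  1  1  1  1
 j  0  1  1  1  1  2  2  2  2
 m  0  1  2  2  2  2  2  2  2
 a  0  1  2  2  2  2  2  2  2
 g  0  1  2  2  2  2  2  2  2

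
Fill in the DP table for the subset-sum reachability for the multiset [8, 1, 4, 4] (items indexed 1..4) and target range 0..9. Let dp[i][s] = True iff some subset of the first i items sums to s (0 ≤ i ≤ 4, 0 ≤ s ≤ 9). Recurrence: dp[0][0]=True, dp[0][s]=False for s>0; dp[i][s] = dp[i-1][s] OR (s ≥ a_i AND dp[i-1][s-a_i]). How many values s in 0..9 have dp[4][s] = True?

i\s   0   1   2   3   4   5   6   7   8   9
  0   T   F   F   F   F   F   F   F   F   F
  1   T   F   F   F   F   F   F   F   T   F
  2   T   T   F   F   F   F   F   F   T   T
  3   T   T   F   F   T   T   F   F   T   T
  4   T   T   F   F   T   T   F   F   T   T

6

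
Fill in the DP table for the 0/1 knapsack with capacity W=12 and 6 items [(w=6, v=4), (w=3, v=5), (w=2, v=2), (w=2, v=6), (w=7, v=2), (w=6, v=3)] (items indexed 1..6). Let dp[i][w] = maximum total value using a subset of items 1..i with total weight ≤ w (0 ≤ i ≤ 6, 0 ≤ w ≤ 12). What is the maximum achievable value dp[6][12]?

15

i\w   0   1   2   3   4   5   6   7   8   9  10  11  12
  0   0   0   0   0   0   0   0   0   0   0   0   0   0
  1   0   0   0   0   0   0   4   4   4   4   4   4   4
  2   0   0   0   5   5   5   5   5   5   9   9   9   9
  3   0   0   2   5   5   7   7   7   7   9   9  11  11
  4   0   0   6   6   8  11  11  13  13  13  13  15  15
  5   0   0   6   6   8  11  11  13  13  13  13  15  15
  6   0   0   6   6   8  11  11  13  13  13  13  15  15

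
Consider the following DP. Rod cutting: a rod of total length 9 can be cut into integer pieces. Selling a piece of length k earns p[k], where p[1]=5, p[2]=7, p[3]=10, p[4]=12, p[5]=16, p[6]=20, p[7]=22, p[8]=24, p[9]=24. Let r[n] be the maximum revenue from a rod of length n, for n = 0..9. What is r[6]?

   n    0    1    2    3    4    5    6    7    8    9
r[n]    0    5   10   15   20   25   30   35   40   45

30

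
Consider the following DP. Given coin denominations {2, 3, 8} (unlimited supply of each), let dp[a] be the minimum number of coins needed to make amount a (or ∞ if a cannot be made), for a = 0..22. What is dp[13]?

 a  0  1  2  3  4  5  6  7  8  9 10 11 12 13 14 15 16 17 18 19 20 21 22
dp  0  -  1  1  2  2  2  3  1  3  2  2  3  3  3  4  2  4  3  3  4  4  4
(- denotes ∞ / unreachable)

3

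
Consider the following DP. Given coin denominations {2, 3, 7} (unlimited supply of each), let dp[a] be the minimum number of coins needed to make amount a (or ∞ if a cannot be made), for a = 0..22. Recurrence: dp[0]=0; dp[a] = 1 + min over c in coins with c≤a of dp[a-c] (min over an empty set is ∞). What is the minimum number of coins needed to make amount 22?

5

 a  0  1  2  3  4  5  6  7  8  9 10 11 12 13 14 15 16 17 18 19 20 21 22
dp  0  -  1  1  2  2  2  1  3  2  2  3  3  3  2  4  3  3  4  4  4  3  5
(- denotes ∞ / unreachable)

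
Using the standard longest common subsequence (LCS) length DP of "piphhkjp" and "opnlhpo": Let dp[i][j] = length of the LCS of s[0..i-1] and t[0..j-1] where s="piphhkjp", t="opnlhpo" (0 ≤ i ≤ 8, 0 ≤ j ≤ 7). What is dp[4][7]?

   ''  o  p  n  l  h  p  o
''  0  0  0  0  0  0  0  0
 p  0  0  1  1  1  1  1  1
 i  0  0  1  1  1  1  1  1
 p  0  0  1  1  1  1  2  2
 h  0  0  1  1  1  2  2  2
 h  0  0  1  1  1  2  2  2
 k  0  0  1  1  1  2  2  2
 j  0  0  1  1  1  2  2  2
 p  0  0  1  1  1  2  3  3

2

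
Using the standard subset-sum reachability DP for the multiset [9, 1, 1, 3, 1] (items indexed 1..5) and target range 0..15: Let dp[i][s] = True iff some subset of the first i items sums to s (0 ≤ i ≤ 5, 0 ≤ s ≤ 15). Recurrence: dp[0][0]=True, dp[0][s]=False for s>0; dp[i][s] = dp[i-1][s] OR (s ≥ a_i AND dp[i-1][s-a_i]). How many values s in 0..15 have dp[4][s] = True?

i\s   0   1   2   3   4   5   6   7   8   9  10  11  12  13  14  15
  0   T   F   F   F   F   F   F   F   F   F   F   F   F   F   F   F
  1   T   F   F   F   F   F   F   F   F   T   F   F   F   F   F   F
  2   T   T   F   F   F   F   F   F   F   T   T   F   F   F   F   F
  3   T   T   T   F   F   F   F   F   F   T   T   T   F   F   F   F
  4   T   T   T   T   T   T   F   F   F   T   T   T   T   T   T   F
  5   T   T   T   T   T   T   T   F   F   T   T   T   T   T   T   T

12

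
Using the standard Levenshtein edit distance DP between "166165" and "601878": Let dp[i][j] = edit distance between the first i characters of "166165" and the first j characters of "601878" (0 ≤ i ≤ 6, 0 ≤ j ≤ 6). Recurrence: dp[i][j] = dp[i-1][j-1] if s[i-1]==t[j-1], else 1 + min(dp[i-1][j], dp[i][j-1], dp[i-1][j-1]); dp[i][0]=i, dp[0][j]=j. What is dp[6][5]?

   ''  6  0  1  8  7  8
''  0  1  2  3  4  5  6
 1  1  1  2  2  3  4  5
 6  2  1  2  3  3  4  5
 6  3  2  2  3  4  4  5
 1  4  3  3  2  3  4  5
 6  5  4  4  3  3  4  5
 5  6  5  5  4  4  4  5

4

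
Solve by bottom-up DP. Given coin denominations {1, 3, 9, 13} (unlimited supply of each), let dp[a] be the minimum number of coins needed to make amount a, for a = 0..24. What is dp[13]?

 a  0  1  2  3  4  5  6  7  8  9 10 11 12 13 14 15 16 17 18 19 20 21 22 23 24
dp  0  1  2  1  2  3  2  3  4  1  2  3  2  1  2  3  2  3  2  3  4  3  2  3  4

1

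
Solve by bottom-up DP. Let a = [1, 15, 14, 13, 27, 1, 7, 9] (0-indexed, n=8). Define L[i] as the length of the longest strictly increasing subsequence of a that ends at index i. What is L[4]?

3

   i    0    1    2    3    4    5    6    7
a[i]    1   15   14   13   27    1    7    9
L[i]    1    2    2    2    3    1    2    3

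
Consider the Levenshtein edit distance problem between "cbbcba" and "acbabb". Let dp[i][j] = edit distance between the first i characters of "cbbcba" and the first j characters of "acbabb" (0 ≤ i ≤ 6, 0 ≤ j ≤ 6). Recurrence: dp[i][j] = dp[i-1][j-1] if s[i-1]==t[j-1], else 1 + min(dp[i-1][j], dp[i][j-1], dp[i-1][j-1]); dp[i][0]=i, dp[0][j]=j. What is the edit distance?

4

   ''  a  c  b  a  b  b
''  0  1  2  3  4  5  6
 c  1  1  1  2  3  4  5
 b  2  2  2  1  2  3  4
 b  3  3  3  2  2  2  3
 c  4  4  3  3  3  3  3
 b  5  5  4  3  4  3  3
 a  6  5  5  4  3  4  4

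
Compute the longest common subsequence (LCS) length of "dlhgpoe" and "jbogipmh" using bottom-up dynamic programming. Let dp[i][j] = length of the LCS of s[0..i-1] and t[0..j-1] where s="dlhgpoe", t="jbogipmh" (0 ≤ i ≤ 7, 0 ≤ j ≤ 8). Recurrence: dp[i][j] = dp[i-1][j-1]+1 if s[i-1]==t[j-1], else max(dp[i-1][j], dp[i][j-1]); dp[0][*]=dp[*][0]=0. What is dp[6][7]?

2

   ''  j  b  o  g  i  p  m  h
''  0  0  0  0  0  0  0  0  0
 d  0  0  0  0  0  0  0  0  0
 l  0  0  0  0  0  0  0  0  0
 h  0  0  0  0  0  0  0  0  1
 g  0  0  0  0  1  1  1  1  1
 p  0  0  0  0  1  1  2  2  2
 o  0  0  0  1  1  1  2  2  2
 e  0  0  0  1  1  1  2  2  2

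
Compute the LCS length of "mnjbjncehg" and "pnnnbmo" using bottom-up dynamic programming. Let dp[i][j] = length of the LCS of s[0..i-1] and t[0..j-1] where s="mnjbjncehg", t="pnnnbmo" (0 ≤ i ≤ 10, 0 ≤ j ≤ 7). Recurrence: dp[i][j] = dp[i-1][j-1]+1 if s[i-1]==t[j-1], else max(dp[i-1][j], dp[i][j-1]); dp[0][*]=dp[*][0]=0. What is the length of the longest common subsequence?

   ''  p  n  n  n  b  m  o
''  0  0  0  0  0  0  0  0
 m  0  0  0  0  0  0  1  1
 n  0  0  1  1  1  1  1  1
 j  0  0  1  1  1  1  1  1
 b  0  0  1  1  1  2  2  2
 j  0  0  1  1  1  2  2  2
 n  0  0  1  2  2  2  2  2
 c  0  0  1  2  2  2  2  2
 e  0  0  1  2  2  2  2  2
 h  0  0  1  2  2  2  2  2
 g  0  0  1  2  2  2  2  2

2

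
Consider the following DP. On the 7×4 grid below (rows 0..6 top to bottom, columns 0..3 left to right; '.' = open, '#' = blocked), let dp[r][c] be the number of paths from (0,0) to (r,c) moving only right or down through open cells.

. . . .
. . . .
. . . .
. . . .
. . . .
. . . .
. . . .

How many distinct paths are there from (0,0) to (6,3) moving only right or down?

84

r\c   0   1   2   3
  0   1   1   1   1
  1   1   2   3   4
  2   1   3   6  10
  3   1   4  10  20
  4   1   5  15  35
  5   1   6  21  56
  6   1   7  28  84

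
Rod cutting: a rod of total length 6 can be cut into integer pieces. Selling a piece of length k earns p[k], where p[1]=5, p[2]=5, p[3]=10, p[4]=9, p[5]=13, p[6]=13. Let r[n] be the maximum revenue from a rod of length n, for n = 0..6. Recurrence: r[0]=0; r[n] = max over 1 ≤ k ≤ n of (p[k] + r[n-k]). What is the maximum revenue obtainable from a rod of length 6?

30

   n    0    1    2    3    4    5    6
r[n]    0    5   10   15   20   25   30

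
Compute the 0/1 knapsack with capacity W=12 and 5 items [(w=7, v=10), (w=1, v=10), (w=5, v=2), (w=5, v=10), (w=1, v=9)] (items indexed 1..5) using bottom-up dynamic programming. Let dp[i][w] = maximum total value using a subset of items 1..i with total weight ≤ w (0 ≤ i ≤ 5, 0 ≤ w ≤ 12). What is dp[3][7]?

i\w   0   1   2   3   4   5   6   7   8   9  10  11  12
  0   0   0   0   0   0   0   0   0   0   0   0   0   0
  1   0   0   0   0   0   0   0  10  10  10  10  10  10
  2   0  10  10  10  10  10  10  10  20  20  20  20  20
  3   0  10  10  10  10  10  12  12  20  20  20  20  20
  4   0  10  10  10  10  10  20  20  20  20  20  22  22
  5   0  10  19  19  19  19  20  29  29  29  29  29  31

12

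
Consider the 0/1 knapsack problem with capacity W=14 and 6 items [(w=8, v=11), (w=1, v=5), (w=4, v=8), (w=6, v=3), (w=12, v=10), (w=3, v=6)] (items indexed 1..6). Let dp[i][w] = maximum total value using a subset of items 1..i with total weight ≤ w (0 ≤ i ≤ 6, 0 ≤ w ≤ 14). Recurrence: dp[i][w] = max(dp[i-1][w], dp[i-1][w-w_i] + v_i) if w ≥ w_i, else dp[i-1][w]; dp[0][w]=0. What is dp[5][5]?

i\w   0   1   2   3   4   5   6   7   8   9  10  11  12  13  14
  0   0   0   0   0   0   0   0   0   0   0   0   0   0   0   0
  1   0   0   0   0   0   0   0   0  11  11  11  11  11  11  11
  2   0   5   5   5   5   5   5   5  11  16  16  16  16  16  16
  3   0   5   5   5   8  13  13  13  13  16  16  16  19  24  24
  4   0   5   5   5   8  13  13  13  13  16  16  16  19  24  24
  5   0   5   5   5   8  13  13  13  13  16  16  16  19  24  24
  6   0   5   5   6  11  13  13  14  19  19  19  19  22  24  24

13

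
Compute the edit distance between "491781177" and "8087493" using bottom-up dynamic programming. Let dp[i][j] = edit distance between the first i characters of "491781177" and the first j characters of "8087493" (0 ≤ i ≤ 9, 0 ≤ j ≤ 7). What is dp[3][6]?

5

   ''  8  0  8  7  4  9  3
''  0  1  2  3  4  5  6  7
 4  1  1  2  3  4  4  5  6
 9  2  2  2  3  4  5  4  5
 1  3  3  3  3  4  5  5  5
 7  4  4  4  4  3  4  5  6
 8  5  4  5  4  4  4  5  6
 1  6  5  5  5  5  5  5  6
 1  7  6  6  6  6  6  6  6
 7  8  7  7  7  6  7  7  7
 7  9  8  8  8  7  7  8  8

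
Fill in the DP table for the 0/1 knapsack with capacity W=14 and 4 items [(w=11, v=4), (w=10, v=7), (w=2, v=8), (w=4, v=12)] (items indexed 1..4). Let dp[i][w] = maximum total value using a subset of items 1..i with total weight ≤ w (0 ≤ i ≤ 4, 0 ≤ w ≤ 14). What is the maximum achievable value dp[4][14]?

i\w   0   1   2   3   4   5   6   7   8   9  10  11  12  13  14
  0   0   0   0   0   0   0   0   0   0   0   0   0   0   0   0
  1   0   0   0   0   0   0   0   0   0   0   0   4   4   4   4
  2   0   0   0   0   0   0   0   0   0   0   7   7   7   7   7
  3   0   0   8   8   8   8   8   8   8   8   8   8  15  15  15
  4   0   0   8   8  12  12  20  20  20  20  20  20  20  20  20

20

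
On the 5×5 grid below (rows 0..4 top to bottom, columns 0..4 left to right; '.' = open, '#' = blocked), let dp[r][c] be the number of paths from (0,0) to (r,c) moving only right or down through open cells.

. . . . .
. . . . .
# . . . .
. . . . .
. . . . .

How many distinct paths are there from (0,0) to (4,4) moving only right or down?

55

r\c   0   1   2   3   4
  0   1   1   1   1   1
  1   1   2   3   4   5
  2   0   2   5   9  14
  3   0   2   7  16  30
  4   0   2   9  25  55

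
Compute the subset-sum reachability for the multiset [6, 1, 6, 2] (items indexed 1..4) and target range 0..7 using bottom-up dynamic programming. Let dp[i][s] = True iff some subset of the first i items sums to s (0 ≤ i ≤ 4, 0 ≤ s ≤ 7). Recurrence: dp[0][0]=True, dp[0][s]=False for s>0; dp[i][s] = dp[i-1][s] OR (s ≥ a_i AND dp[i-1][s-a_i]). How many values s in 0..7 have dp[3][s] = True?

4

i\s   0   1   2   3   4   5   6   7
  0   T   F   F   F   F   F   F   F
  1   T   F   F   F   F   F   T   F
  2   T   T   F   F   F   F   T   T
  3   T   T   F   F   F   F   T   T
  4   T   T   T   T   F   F   T   T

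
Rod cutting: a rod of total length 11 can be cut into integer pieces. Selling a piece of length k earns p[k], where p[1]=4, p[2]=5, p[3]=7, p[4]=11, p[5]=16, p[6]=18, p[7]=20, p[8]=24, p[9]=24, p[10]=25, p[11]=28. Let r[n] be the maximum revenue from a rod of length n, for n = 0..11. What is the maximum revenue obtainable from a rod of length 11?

   n    0    1    2    3    4    5    6    7    8    9   10   11
r[n]    0    4    8   12   16   20   24   28   32   36   40   44

44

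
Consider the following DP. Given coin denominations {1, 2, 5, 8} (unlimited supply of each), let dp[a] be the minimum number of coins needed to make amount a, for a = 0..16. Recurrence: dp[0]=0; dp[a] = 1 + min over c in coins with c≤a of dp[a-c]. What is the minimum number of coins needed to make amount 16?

2

 a  0  1  2  3  4  5  6  7  8  9 10 11 12 13 14 15 16
dp  0  1  1  2  2  1  2  2  1  2  2  3  3  2  3  3  2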